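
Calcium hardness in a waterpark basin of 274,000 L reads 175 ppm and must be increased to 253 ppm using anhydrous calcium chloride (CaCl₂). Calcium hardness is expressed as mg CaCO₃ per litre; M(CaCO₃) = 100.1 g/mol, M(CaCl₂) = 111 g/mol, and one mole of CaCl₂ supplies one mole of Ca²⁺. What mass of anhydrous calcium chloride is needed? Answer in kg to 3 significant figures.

23.7 kg

Hardness to add: (253 − 175) = 78 mg/L as CaCO₃ × 274,000 L = 21,370 g as CaCO₃.
Moles of Ca²⁺ (1 mol Ca²⁺ ≡ 1 mol CaCO₃): 21,370 / 100.1 g/mol = 213.5 mol.
Mass of CaCl₂: 213.5 × 111 = 23,700 g.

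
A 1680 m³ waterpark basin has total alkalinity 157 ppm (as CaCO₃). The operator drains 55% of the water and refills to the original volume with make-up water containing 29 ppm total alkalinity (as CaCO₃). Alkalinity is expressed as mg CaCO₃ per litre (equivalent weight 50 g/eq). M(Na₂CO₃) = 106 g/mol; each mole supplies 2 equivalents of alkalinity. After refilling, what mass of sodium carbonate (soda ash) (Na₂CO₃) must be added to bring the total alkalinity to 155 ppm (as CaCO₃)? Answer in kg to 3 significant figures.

Volume: 1680 m³ = 1,680,000 L.
After draining 55% and refilling: 157 × 0.45 + 29 × 0.55 = 86.6 ppm.
Deficit to target: 155 − 86.6 = 68.4 mg/L.
As CaCO₃: 68.4 mg/L × 1,680,000 L = 114,900 g; ÷ 50 g/eq ÷ 2 = 1149 mol Na₂CO₃.
Mass: 1149 × 106 = 121,800 g.

122 kg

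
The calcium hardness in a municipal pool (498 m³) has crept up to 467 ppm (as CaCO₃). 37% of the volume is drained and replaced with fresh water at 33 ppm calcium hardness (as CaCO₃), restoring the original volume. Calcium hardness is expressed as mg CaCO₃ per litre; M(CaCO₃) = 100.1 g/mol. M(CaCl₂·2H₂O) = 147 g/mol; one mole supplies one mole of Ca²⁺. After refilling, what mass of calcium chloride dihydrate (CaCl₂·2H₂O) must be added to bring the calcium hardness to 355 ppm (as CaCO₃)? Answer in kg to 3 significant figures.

Volume: 498 m³ = 498,000 L.
After draining 37% and refilling: 467 × 0.63 + 33 × 0.37 = 306.42 ppm.
Deficit to target: 355 − 306.42 = 48.58 mg/L.
As CaCO₃: 48.58 mg/L × 498,000 L = 24,190 g; ÷ 100.1 = 241.7 mol Ca²⁺.
Mass: 241.7 × 147 = 35,530 g.

35.5 kg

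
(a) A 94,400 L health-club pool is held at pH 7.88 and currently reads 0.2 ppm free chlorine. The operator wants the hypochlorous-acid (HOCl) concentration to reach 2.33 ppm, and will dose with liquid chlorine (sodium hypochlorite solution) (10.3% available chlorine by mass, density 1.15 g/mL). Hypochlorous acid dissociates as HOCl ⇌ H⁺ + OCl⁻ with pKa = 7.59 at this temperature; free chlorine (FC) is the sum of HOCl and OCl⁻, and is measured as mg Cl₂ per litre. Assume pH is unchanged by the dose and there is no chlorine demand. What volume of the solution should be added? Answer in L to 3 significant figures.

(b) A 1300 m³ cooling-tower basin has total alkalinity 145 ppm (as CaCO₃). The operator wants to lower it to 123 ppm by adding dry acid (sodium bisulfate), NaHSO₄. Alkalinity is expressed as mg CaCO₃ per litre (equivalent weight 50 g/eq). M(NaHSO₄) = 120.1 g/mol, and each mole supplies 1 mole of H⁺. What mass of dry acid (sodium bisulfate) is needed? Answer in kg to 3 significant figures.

(a) 5.32 L; (b) 68.7 kg

(a) [OCl⁻]/[HOCl] = 10^(pH − pKa) = 10^(7.88 − 7.59) = 1.95; fraction as HOCl = 1/(1 + 1.95) = 0.339.
(a) Free chlorine required for 2.33 ppm HOCl: 2.33 / 0.339 = 6.873 ppm.
(a) FC to add: 6.873 − 0.2 = 6.673 mg/L as Cl₂.
(a) Cl₂ equivalent: 6.673 mg/L × 94,400 L = 629.9 g.
(a) Product at 10.3% available Cl: 629.9 / 0.103 = 6116 g.
(a) Volume: 6116 g ÷ 1.15 g/mL = 5318 mL.

(b) Volume: 1300 m³ = 1,300,000 L.
(b) Alkalinity to neutralize: (145 − 123) = 22 mg/L as CaCO₃ × 1,300,000 L = 28,600 g as CaCO₃.
(b) Equivalents of H⁺ required: 28,600 ÷ 50 g/eq = 572 eq = 572 mol NaHSO₄.
(b) Mass of NaHSO₄: 572 × 120.1 = 68,700 g.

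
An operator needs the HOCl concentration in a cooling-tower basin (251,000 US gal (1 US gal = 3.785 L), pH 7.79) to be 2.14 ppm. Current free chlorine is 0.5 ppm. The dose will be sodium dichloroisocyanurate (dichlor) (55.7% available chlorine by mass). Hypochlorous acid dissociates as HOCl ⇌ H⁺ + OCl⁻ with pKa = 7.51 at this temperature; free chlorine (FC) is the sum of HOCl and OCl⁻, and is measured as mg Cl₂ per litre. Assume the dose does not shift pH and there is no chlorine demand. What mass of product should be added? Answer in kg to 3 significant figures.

9.75 kg

Volume: 251,000 US gal × 3.785 L/gal = 950,035 L.
[OCl⁻]/[HOCl] = 10^(pH − pKa) = 10^(7.79 − 7.51) = 1.905; fraction as HOCl = 1/(1 + 1.905) = 0.3442.
Free chlorine required for 2.14 ppm HOCl: 2.14 / 0.3442 = 6.218 ppm.
FC to add: 6.218 − 0.5 = 5.718 mg/L as Cl₂.
Cl₂ equivalent: 5.718 mg/L × 950,035 L = 5432 g.
Product at 55.7% available Cl: 5432 / 0.557 = 9752 g.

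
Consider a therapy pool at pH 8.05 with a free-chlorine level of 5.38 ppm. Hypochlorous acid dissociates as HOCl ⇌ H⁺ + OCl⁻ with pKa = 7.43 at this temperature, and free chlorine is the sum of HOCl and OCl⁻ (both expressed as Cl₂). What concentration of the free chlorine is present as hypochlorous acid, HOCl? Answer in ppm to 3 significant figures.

1.04 ppm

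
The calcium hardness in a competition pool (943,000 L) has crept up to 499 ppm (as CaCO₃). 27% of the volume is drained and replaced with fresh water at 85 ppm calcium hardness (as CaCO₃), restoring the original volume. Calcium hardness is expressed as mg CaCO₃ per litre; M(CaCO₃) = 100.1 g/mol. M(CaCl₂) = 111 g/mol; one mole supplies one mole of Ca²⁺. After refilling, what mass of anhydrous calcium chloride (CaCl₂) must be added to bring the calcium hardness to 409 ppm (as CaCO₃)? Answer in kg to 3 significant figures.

22.8 kg

After draining 27% and refilling: 499 × 0.73 + 85 × 0.27 = 387.22 ppm.
Deficit to target: 409 − 387.22 = 21.78 mg/L.
As CaCO₃: 21.78 mg/L × 943,000 L = 20,540 g; ÷ 100.1 = 205.2 mol Ca²⁺.
Mass: 205.2 × 111 = 22,780 g.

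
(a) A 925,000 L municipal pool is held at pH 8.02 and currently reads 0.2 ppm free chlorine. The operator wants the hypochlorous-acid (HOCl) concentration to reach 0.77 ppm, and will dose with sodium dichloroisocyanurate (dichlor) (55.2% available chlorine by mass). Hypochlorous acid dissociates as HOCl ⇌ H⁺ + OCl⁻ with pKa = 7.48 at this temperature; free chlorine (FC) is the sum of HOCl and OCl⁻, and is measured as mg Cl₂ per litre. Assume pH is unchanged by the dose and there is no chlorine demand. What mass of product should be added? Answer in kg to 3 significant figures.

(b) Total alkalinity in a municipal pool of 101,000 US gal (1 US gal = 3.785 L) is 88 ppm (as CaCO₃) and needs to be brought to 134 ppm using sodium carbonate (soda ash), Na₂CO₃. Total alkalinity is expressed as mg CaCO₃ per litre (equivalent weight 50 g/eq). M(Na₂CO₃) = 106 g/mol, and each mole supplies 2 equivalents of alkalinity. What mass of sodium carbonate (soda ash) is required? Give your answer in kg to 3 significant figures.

(a) 5.43 kg; (b) 18.6 kg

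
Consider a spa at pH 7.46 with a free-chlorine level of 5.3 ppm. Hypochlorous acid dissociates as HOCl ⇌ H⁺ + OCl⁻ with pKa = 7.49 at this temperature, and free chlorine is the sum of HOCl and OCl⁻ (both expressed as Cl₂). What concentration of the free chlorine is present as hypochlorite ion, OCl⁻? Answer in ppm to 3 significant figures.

2.56 ppm

[OCl⁻]/[HOCl] = 10^(pH − pKa) = 10^(7.46 − 7.49) = 10^-0.03 = 0.9333.
Fraction as HOCl = 1 / (1 + 0.9333) = 0.5173.
OCl⁻ = (1 − 0.5173) × 5.3 ppm = 2.559 ppm.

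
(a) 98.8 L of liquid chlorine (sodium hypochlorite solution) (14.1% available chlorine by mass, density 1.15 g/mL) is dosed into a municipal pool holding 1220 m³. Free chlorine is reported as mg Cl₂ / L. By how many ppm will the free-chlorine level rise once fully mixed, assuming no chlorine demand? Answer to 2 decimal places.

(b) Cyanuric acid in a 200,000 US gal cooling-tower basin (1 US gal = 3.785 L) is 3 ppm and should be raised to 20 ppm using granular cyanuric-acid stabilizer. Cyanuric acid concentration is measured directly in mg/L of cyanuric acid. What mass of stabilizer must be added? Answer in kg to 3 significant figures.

(a) Volume: 1220 m³ = 1,220,000 L.
(a) Mass of solution: 98.8 L × 1000 mL/L × 1.15 g/mL = 113,600 g.
(a) Available chlorine delivered: 113,600 g × 0.141 = 16,020 g as Cl₂.
(a) Concentration rise: 16,020 g / 1,220,000 L = 13.13 mg/L = 13.13 ppm.

(b) Volume: 200,000 US gal × 3.785 L/gal = 757,000 L.
(b) CYA to add: (20 − 3) = 17 mg/L × 757,000 L = 12,870 g cyanuric acid.

(a) 13.13 ppm; (b) 12.9 kg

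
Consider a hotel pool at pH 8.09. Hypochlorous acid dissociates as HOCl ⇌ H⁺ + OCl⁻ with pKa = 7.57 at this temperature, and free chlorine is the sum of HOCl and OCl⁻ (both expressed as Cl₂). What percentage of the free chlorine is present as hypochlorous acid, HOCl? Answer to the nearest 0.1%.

23.2%

[OCl⁻]/[HOCl] = 10^(pH − pKa) = 10^(8.09 − 7.57) = 10^0.52 = 3.311.
Fraction as HOCl = 1 / (1 + 3.311) = 0.2319.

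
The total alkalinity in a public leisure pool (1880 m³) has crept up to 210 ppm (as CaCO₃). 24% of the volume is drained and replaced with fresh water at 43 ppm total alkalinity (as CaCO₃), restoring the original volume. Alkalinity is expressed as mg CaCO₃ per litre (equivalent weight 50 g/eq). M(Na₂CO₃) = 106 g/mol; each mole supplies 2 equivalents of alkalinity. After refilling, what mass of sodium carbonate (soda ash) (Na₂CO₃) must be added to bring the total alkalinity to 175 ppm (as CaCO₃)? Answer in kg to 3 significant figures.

10.1 kg

Volume: 1880 m³ = 1,880,000 L.
After draining 24% and refilling: 210 × 0.76 + 43 × 0.24 = 169.92 ppm.
Deficit to target: 175 − 169.92 = 5.08 mg/L.
As CaCO₃: 5.08 mg/L × 1,880,000 L = 9550 g; ÷ 50 g/eq ÷ 2 = 95.5 mol Na₂CO₃.
Mass: 95.5 × 106 = 10,120 g.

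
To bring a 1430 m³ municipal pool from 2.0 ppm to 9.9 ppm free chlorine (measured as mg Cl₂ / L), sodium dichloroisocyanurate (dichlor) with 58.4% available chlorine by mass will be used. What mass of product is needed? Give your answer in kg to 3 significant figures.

19.3 kg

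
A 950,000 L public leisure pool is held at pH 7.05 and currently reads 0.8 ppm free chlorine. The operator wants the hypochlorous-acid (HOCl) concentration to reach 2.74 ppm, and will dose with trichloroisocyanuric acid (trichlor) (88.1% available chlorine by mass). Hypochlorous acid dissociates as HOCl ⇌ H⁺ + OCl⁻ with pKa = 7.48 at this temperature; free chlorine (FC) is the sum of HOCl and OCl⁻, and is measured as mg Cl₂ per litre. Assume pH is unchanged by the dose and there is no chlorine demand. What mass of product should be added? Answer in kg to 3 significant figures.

3.19 kg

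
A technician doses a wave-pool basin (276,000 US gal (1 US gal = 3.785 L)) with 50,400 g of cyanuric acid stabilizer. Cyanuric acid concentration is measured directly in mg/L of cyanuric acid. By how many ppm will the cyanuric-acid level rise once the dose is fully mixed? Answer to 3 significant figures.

48.2 ppm

Volume: 276,000 US gal × 3.785 L/gal = 1,044,660 L.
Rise: 50,400 g / 1,044,660 L × 1000 = 48.25 mg/L.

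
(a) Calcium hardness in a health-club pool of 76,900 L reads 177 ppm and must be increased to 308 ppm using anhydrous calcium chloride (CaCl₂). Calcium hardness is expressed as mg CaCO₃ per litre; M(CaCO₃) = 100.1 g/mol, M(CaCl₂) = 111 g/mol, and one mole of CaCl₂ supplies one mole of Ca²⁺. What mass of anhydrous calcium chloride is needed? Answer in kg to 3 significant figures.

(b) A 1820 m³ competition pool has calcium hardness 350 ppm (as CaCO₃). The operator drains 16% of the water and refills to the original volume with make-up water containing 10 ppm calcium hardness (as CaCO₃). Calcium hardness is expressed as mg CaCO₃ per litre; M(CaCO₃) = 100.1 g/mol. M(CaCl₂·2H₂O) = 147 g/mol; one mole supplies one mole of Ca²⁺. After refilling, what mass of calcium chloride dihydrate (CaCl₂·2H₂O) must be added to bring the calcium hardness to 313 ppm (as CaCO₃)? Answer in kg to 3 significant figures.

(a) Hardness to add: (308 − 177) = 131 mg/L as CaCO₃ × 76,900 L = 10,070 g as CaCO₃.
(a) Moles of Ca²⁺ (1 mol Ca²⁺ ≡ 1 mol CaCO₃): 10,070 / 100.1 g/mol = 100.6 mol.
(a) Mass of CaCl₂: 100.6 × 111 = 11,170 g.

(b) Volume: 1820 m³ = 1,820,000 L.
(b) After draining 16% and refilling: 350 × 0.84 + 10 × 0.16 = 295.6 ppm.
(b) Deficit to target: 313 − 295.6 = 17.4 mg/L.
(b) As CaCO₃: 17.4 mg/L × 1,820,000 L = 31,670 g; ÷ 100.1 = 316.4 mol Ca²⁺.
(b) Mass: 316.4 × 147 = 46,510 g.

(a) 11.2 kg; (b) 46.5 kg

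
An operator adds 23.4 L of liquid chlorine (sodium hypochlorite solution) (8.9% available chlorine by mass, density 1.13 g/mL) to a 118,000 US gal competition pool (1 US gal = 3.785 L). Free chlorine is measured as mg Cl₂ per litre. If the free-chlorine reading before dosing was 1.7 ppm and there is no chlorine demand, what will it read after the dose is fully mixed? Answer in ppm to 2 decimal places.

6.97 ppm

Volume: 118,000 US gal × 3.785 L/gal = 446,630 L.
Mass of solution: 23.4 L × 1000 mL/L × 1.13 g/mL = 26,440 g.
Available chlorine delivered: 26,440 g × 0.089 = 2353 g as Cl₂.
Concentration rise: 2353 g / 446,630 L = 5.269 mg/L = 5.27 ppm.
Final FC: 1.7 + 5.27 = 6.97 ppm.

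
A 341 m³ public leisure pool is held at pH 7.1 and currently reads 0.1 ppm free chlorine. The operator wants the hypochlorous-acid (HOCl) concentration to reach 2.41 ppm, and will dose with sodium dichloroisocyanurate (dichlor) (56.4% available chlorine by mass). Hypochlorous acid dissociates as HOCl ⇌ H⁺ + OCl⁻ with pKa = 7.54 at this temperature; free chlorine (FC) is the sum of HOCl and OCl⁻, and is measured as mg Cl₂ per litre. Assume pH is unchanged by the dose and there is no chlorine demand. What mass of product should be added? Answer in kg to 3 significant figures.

1.93 kg

Volume: 341 m³ = 341,000 L.
[OCl⁻]/[HOCl] = 10^(pH − pKa) = 10^(7.1 − 7.54) = 0.3631; fraction as HOCl = 1/(1 + 0.3631) = 0.7336.
Free chlorine required for 2.41 ppm HOCl: 2.41 / 0.7336 = 3.285 ppm.
FC to add: 3.285 − 0.1 = 3.185 mg/L as Cl₂.
Cl₂ equivalent: 3.185 mg/L × 341,000 L = 1086 g.
Product at 56.4% available Cl: 1086 / 0.564 = 1926 g.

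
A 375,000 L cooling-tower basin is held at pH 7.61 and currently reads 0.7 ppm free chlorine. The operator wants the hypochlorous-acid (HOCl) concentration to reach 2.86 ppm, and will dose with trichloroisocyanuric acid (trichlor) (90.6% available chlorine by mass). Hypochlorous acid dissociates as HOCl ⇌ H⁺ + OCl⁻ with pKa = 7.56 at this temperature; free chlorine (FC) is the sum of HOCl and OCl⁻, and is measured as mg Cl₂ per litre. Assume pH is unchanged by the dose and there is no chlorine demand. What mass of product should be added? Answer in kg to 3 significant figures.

[OCl⁻]/[HOCl] = 10^(pH − pKa) = 10^(7.61 − 7.56) = 1.122; fraction as HOCl = 1/(1 + 1.122) = 0.4712.
Free chlorine required for 2.86 ppm HOCl: 2.86 / 0.4712 = 6.069 ppm.
FC to add: 6.069 − 0.7 = 5.369 mg/L as Cl₂.
Cl₂ equivalent: 5.369 mg/L × 375,000 L = 2013 g.
Product at 90.6% available Cl: 2013 / 0.906 = 2222 g.

2.22 kg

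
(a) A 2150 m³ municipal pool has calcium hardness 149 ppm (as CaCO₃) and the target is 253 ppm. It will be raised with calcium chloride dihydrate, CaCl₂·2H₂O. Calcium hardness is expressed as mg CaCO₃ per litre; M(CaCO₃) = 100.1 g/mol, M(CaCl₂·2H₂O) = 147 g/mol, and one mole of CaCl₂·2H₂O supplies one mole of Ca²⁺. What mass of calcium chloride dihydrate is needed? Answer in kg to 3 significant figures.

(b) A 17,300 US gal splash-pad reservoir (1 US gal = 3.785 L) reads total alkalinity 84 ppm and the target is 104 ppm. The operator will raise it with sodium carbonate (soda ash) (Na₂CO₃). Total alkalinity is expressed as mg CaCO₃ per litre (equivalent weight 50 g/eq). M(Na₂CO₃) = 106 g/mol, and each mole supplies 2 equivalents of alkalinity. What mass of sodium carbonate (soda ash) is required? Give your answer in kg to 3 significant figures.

(a) Volume: 2150 m³ = 2,150,000 L.
(a) Hardness to add: (253 − 149) = 104 mg/L as CaCO₃ × 2,150,000 L = 223,600 g as CaCO₃.
(a) Moles of Ca²⁺ (1 mol Ca²⁺ ≡ 1 mol CaCO₃): 223,600 / 100.1 g/mol = 2234 mol.
(a) Mass of CaCl₂·2H₂O: 2234 × 147 = 328,400 g.

(b) Volume: 17,300 US gal × 3.785 L/gal = 65,480 L.
(b) Alkalinity to add: (104 − 84) = 20 mg/L as CaCO₃ × 65,480 L = 1310 g as CaCO₃.
(b) Equivalents: 1310 g ÷ 50 g/eq = 26.19 eq.
(b) Each mole of Na₂CO₃ supplies 2 eq, so 26.19 / 2 = 13.1 mol.
(b) Mass: 13.1 mol × 106 g/mol = 1388 g.

(a) 328 kg; (b) 1.39 kg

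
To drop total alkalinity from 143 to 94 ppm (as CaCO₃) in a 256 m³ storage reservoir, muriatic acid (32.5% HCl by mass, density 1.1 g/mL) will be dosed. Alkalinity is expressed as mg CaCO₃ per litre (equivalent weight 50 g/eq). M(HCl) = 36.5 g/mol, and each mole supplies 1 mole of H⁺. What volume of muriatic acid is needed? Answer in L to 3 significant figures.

25.6 L

Volume: 256 m³ = 256,000 L.
Alkalinity to neutralize: (143 − 94) = 49 mg/L as CaCO₃ × 256,000 L = 12,540 g as CaCO₃.
Equivalents of H⁺ required: 12,540 ÷ 50 g/eq = 250.9 eq = 250.9 mol HCl.
Mass of HCl: 250.9 × 36.5 = 9157 g.
Mass of 32.5% solution: 9157 / 0.325 = 28,180 g.
Volume: 28,180 g ÷ 1.1 g/mL = 25,610 mL.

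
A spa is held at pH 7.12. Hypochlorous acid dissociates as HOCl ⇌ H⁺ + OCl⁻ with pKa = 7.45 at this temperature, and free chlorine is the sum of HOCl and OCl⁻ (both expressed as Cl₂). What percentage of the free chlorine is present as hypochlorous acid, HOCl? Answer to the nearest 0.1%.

68.1%

[OCl⁻]/[HOCl] = 10^(pH − pKa) = 10^(7.12 − 7.45) = 10^-0.33 = 0.4677.
Fraction as HOCl = 1 / (1 + 0.4677) = 0.6813.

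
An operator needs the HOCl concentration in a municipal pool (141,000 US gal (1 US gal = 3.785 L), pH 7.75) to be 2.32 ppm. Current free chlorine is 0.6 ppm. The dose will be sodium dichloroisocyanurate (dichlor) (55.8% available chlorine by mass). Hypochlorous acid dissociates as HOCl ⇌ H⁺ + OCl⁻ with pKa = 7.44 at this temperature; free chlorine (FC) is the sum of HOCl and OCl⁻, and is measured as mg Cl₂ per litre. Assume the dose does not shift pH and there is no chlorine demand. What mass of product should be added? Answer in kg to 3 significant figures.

6.18 kg

Volume: 141,000 US gal × 3.785 L/gal = 533,685 L.
[OCl⁻]/[HOCl] = 10^(pH − pKa) = 10^(7.75 − 7.44) = 2.042; fraction as HOCl = 1/(1 + 2.042) = 0.3288.
Free chlorine required for 2.32 ppm HOCl: 2.32 / 0.3288 = 7.057 ppm.
FC to add: 7.057 − 0.6 = 6.457 mg/L as Cl₂.
Cl₂ equivalent: 6.457 mg/L × 533,685 L = 3446 g.
Product at 55.8% available Cl: 3446 / 0.558 = 6175 g.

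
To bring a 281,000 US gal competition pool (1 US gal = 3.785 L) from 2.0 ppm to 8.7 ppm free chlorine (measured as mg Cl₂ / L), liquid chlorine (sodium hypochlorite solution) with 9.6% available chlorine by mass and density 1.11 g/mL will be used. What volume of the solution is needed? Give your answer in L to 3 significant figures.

Volume: 281,000 US gal × 3.785 L/gal = 1,063,585 L.
Chlorine deficit: 8.7 − 2.0 = 6.7 ppm = 6.7 mg/L as Cl₂.
Cl₂ equivalent needed: 6.7 mg/L × 1,063,585 L = 7,126,000 mg = 7126 g.
Product at 9.6% available chlorine: 7126 / 0.096 = 74,230 g.
Volume at density 1.11 g/mL: 74,230 g ÷ 1.11 g/mL = 66,870 mL.

66.9 L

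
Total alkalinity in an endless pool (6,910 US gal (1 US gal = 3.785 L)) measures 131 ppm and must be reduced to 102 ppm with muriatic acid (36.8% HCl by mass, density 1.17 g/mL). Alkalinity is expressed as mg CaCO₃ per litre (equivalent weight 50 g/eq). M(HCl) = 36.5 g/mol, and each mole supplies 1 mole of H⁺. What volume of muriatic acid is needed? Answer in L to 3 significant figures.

1.29 L

Volume: 6,910 US gal × 3.785 L/gal = 26,154 L.
Alkalinity to neutralize: (131 − 102) = 29 mg/L as CaCO₃ × 26,154 L = 758.5 g as CaCO₃.
Equivalents of H⁺ required: 758.5 ÷ 50 g/eq = 15.17 eq = 15.17 mol HCl.
Mass of HCl: 15.17 × 36.5 = 553.7 g.
Mass of 36.8% solution: 553.7 / 0.368 = 1505 g.
Volume: 1505 g ÷ 1.17 g/mL = 1286 mL.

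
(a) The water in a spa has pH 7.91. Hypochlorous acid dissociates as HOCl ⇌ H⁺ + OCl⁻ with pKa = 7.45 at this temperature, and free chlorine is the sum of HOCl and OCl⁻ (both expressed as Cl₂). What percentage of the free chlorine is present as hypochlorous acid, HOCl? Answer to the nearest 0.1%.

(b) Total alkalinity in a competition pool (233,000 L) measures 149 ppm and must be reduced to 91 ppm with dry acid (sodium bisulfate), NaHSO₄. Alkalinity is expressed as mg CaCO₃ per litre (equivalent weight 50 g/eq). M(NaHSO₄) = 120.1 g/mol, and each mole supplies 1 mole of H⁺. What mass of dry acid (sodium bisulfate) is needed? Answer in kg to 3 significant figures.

(a) 25.7%; (b) 32.5 kg

(a) [OCl⁻]/[HOCl] = 10^(pH − pKa) = 10^(7.91 − 7.45) = 10^0.46 = 2.884.
(a) Fraction as HOCl = 1 / (1 + 2.884) = 0.2575.

(b) Alkalinity to neutralize: (149 − 91) = 58 mg/L as CaCO₃ × 233,000 L = 13,510 g as CaCO₃.
(b) Equivalents of H⁺ required: 13,510 ÷ 50 g/eq = 270.3 eq = 270.3 mol NaHSO₄.
(b) Mass of NaHSO₄: 270.3 × 120.1 = 32,460 g.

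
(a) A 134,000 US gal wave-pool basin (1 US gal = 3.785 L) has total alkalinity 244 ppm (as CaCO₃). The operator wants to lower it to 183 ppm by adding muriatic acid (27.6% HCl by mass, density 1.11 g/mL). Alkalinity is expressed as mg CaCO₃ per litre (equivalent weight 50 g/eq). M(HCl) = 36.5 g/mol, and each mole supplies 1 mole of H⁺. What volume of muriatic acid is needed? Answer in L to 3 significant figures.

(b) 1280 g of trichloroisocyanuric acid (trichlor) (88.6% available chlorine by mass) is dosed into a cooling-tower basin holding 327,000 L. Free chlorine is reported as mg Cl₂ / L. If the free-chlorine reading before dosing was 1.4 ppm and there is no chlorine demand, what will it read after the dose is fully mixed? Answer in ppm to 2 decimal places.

(a) 73.7 L; (b) 4.87 ppm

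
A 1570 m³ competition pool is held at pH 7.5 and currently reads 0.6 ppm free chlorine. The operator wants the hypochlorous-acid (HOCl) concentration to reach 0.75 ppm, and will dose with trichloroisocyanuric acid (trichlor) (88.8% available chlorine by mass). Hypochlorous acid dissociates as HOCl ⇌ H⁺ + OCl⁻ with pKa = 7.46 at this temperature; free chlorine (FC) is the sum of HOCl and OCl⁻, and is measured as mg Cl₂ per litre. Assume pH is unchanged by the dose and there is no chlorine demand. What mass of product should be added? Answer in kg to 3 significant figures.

Volume: 1570 m³ = 1,570,000 L.
[OCl⁻]/[HOCl] = 10^(pH − pKa) = 10^(7.5 − 7.46) = 1.096; fraction as HOCl = 1/(1 + 1.096) = 0.477.
Free chlorine required for 0.75 ppm HOCl: 0.75 / 0.477 = 1.572 ppm.
FC to add: 1.572 − 0.6 = 0.9724 mg/L as Cl₂.
Cl₂ equivalent: 0.9724 mg/L × 1,570,000 L = 1527 g.
Product at 88.8% available Cl: 1527 / 0.888 = 1719 g.

1.72 kg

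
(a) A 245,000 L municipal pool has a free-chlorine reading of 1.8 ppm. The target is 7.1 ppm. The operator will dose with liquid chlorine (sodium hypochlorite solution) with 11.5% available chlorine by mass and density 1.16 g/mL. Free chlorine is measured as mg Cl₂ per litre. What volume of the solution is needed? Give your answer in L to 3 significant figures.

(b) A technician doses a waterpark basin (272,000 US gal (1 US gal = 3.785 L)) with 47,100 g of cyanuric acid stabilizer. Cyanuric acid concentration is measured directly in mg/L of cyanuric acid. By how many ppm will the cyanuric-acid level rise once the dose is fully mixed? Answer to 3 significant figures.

(a) 9.73 L; (b) 45.7 ppm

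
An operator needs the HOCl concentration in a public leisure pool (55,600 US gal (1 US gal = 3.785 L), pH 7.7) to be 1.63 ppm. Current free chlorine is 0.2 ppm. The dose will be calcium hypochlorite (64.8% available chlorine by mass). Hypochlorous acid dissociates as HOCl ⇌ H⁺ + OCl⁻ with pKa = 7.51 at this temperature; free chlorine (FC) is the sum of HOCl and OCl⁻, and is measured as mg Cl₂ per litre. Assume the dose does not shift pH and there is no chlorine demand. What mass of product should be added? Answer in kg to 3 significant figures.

1.28 kg

Volume: 55,600 US gal × 3.785 L/gal = 210,446 L.
[OCl⁻]/[HOCl] = 10^(pH − pKa) = 10^(7.7 − 7.51) = 1.549; fraction as HOCl = 1/(1 + 1.549) = 0.3923.
Free chlorine required for 1.63 ppm HOCl: 1.63 / 0.3923 = 4.155 ppm.
FC to add: 4.155 − 0.2 = 3.955 mg/L as Cl₂.
Cl₂ equivalent: 3.955 mg/L × 210,446 L = 832.2 g.
Product at 64.8% available Cl: 832.2 / 0.648 = 1284 g.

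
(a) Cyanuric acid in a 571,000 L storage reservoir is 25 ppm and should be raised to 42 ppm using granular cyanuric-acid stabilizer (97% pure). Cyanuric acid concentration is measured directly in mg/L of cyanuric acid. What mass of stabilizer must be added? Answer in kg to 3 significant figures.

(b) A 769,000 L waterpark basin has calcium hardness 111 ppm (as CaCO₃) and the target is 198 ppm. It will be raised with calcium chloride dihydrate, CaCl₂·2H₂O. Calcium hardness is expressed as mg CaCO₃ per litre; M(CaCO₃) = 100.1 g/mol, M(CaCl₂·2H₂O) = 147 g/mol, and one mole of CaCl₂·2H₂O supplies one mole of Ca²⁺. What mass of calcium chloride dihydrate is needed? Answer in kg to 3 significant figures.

(a) CYA to add: (42 − 25) = 17 mg/L × 571,000 L = 9707 g cyanuric acid.
(a) At 97% purity: 9707 / 0.97 = 10,010 g product.

(b) Hardness to add: (198 − 111) = 87 mg/L as CaCO₃ × 769,000 L = 66,900 g as CaCO₃.
(b) Moles of Ca²⁺ (1 mol Ca²⁺ ≡ 1 mol CaCO₃): 66,900 / 100.1 g/mol = 668.4 mol.
(b) Mass of CaCl₂·2H₂O: 668.4 × 147 = 98,250 g.

(a) 10.0 kg; (b) 98.2 kg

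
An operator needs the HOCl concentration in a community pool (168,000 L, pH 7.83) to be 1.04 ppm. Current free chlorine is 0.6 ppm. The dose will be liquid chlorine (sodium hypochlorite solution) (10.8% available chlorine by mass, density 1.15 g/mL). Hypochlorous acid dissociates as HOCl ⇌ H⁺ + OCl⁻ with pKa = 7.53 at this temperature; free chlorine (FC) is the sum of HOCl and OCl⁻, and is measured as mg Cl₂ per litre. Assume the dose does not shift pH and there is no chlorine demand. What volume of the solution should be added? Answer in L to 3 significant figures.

[OCl⁻]/[HOCl] = 10^(pH − pKa) = 10^(7.83 − 7.53) = 1.995; fraction as HOCl = 1/(1 + 1.995) = 0.3339.
Free chlorine required for 1.04 ppm HOCl: 1.04 / 0.3339 = 3.115 ppm.
FC to add: 3.115 − 0.6 = 2.515 mg/L as Cl₂.
Cl₂ equivalent: 2.515 mg/L × 168,000 L = 422.5 g.
Product at 10.8% available Cl: 422.5 / 0.108 = 3912 g.
Volume: 3912 g ÷ 1.15 g/mL = 3402 mL.

3.40 L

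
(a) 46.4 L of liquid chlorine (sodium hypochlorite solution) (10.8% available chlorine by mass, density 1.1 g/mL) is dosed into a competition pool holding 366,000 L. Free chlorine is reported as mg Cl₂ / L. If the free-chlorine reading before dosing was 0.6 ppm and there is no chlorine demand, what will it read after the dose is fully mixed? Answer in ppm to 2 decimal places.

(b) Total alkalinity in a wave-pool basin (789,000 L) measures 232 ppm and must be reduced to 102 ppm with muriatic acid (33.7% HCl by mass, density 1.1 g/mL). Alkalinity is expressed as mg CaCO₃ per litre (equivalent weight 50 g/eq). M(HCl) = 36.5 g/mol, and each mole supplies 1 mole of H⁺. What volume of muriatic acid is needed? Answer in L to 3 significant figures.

(a) 15.66 ppm; (b) 202 L

(a) Mass of solution: 46.4 L × 1000 mL/L × 1.1 g/mL = 51,040 g.
(a) Available chlorine delivered: 51,040 g × 0.108 = 5512 g as Cl₂.
(a) Concentration rise: 5512 g / 366,000 L = 15.06 mg/L = 15.06 ppm.
(a) Final FC: 0.6 + 15.06 = 15.66 ppm.

(b) Alkalinity to neutralize: (232 − 102) = 130 mg/L as CaCO₃ × 789,000 L = 102,600 g as CaCO₃.
(b) Equivalents of H⁺ required: 102,600 ÷ 50 g/eq = 2051 eq = 2051 mol HCl.
(b) Mass of HCl: 2051 × 36.5 = 74,880 g.
(b) Mass of 33.7% solution: 74,880 / 0.337 = 222,200 g.
(b) Volume: 222,200 g ÷ 1.1 g/mL = 202,000 mL.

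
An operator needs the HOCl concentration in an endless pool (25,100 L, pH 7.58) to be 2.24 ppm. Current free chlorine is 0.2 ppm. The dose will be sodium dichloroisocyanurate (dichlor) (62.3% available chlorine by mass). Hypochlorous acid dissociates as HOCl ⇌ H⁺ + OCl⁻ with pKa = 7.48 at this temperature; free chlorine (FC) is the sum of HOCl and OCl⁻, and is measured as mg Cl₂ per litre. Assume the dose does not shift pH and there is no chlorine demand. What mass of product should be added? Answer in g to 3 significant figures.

[OCl⁻]/[HOCl] = 10^(pH − pKa) = 10^(7.58 − 7.48) = 1.259; fraction as HOCl = 1/(1 + 1.259) = 0.4427.
Free chlorine required for 2.24 ppm HOCl: 2.24 / 0.4427 = 5.06 ppm.
FC to add: 5.06 − 0.2 = 4.86 mg/L as Cl₂.
Cl₂ equivalent: 4.86 mg/L × 25,100 L = 122 g.
Product at 62.3% available Cl: 122 / 0.623 = 195.8 g.

196 g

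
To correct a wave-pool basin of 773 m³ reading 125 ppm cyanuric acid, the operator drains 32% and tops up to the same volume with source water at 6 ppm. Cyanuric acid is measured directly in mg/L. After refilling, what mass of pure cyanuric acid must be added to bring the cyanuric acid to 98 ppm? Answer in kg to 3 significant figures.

Volume: 773 m³ = 773,000 L.
After draining 32% and refilling: 125 × 0.68 + 6 × 0.32 = 86.92 ppm.
Deficit to target: 98 − 86.92 = 11.08 mg/L.
Mass: 11.08 mg/L × 773,000 L = 8565 g cyanuric acid.

8.56 kg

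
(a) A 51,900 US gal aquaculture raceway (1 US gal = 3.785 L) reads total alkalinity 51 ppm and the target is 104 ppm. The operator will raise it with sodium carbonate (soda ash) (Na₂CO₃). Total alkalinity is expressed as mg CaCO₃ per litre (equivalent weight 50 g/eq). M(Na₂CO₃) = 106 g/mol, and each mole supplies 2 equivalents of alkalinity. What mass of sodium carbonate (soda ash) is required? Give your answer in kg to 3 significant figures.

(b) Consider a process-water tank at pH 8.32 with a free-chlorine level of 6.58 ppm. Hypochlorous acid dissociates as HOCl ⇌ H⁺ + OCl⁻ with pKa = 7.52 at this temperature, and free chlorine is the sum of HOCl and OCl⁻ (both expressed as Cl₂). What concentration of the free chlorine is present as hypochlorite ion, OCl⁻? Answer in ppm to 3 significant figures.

(a) 11.0 kg; (b) 5.68 ppm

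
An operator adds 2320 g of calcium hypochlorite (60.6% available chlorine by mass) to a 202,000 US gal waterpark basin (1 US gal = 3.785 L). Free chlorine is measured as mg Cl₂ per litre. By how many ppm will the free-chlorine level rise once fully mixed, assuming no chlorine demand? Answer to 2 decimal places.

1.84 ppm

Volume: 202,000 US gal × 3.785 L/gal = 764,570 L.
Available chlorine delivered: 2320 g × 0.606 = 1406 g as Cl₂.
Concentration rise: 1406 g / 764,570 L = 1.839 mg/L = 1.84 ppm.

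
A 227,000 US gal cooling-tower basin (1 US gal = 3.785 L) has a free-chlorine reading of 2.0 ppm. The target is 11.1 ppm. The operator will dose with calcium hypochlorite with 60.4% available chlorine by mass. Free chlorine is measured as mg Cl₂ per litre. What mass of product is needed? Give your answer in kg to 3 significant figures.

12.9 kg

Volume: 227,000 US gal × 3.785 L/gal = 859,195 L.
Chlorine deficit: 11.1 − 2.0 = 9.1 ppm = 9.1 mg/L as Cl₂.
Cl₂ equivalent needed: 9.1 mg/L × 859,195 L = 7,819,000 mg = 7819 g.
Product at 60.4% available chlorine: 7819 / 0.604 = 12,940 g.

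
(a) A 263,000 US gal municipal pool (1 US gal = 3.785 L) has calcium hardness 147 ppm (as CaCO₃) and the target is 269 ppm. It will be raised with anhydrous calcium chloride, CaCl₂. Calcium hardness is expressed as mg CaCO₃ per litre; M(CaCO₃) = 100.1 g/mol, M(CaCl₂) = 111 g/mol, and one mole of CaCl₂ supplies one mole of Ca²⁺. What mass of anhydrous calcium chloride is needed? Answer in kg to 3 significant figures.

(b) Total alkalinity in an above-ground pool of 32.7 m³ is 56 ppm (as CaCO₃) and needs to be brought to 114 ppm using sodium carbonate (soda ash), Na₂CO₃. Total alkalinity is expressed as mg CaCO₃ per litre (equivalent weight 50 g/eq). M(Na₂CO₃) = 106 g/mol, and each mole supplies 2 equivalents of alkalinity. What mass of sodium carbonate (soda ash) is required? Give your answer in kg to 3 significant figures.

(a) Volume: 263,000 US gal × 3.785 L/gal = 995,455 L.
(a) Hardness to add: (269 − 147) = 122 mg/L as CaCO₃ × 995,455 L = 121,400 g as CaCO₃.
(a) Moles of Ca²⁺ (1 mol Ca²⁺ ≡ 1 mol CaCO₃): 121,400 / 100.1 g/mol = 1213 mol.
(a) Mass of CaCl₂: 1213 × 111 = 134,700 g.

(b) Volume: 32.7 m³ = 32,700 L.
(b) Alkalinity to add: (114 − 56) = 58 mg/L as CaCO₃ × 32,700 L = 1897 g as CaCO₃.
(b) Equivalents: 1897 g ÷ 50 g/eq = 37.93 eq.
(b) Each mole of Na₂CO₃ supplies 2 eq, so 37.93 / 2 = 18.97 mol.
(b) Mass: 18.97 mol × 106 g/mol = 2010 g.

(a) 135 kg; (b) 2.01 kg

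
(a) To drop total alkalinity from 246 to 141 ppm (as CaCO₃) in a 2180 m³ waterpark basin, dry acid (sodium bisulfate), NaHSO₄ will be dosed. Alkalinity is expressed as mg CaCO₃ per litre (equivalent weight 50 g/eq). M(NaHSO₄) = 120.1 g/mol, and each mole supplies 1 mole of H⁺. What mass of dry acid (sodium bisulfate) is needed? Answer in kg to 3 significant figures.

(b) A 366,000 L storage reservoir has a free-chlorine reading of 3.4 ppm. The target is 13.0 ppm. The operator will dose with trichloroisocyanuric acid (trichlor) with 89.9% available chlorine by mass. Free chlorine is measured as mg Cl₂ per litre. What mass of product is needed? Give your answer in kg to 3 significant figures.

(a) Volume: 2180 m³ = 2,180,000 L.
(a) Alkalinity to neutralize: (246 − 141) = 105 mg/L as CaCO₃ × 2,180,000 L = 228,900 g as CaCO₃.
(a) Equivalents of H⁺ required: 228,900 ÷ 50 g/eq = 4578 eq = 4578 mol NaHSO₄.
(a) Mass of NaHSO₄: 4578 × 120.1 = 549,800 g.

(b) Chlorine deficit: 13.0 − 3.4 = 9.6 ppm = 9.6 mg/L as Cl₂.
(b) Cl₂ equivalent needed: 9.6 mg/L × 366,000 L = 3,514,000 mg = 3514 g.
(b) Product at 89.9% available chlorine: 3514 / 0.899 = 3908 g.

(a) 550 kg; (b) 3.91 kg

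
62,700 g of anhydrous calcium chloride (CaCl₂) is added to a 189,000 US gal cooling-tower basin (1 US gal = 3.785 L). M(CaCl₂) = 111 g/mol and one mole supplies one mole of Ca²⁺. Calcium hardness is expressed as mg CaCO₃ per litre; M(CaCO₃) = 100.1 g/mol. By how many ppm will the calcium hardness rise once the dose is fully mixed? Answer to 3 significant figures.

79.0 ppm

Volume: 189,000 US gal × 3.785 L/gal = 715,365 L.
Moles of Ca²⁺: 62,700 g ÷ 111 g/mol = 564.9 mol.
As CaCO₃: 564.9 mol × 100.1 g/mol = 56,540 g.
Rise: 56,540 g / 715,365 L × 1000 = 79.04 mg/L.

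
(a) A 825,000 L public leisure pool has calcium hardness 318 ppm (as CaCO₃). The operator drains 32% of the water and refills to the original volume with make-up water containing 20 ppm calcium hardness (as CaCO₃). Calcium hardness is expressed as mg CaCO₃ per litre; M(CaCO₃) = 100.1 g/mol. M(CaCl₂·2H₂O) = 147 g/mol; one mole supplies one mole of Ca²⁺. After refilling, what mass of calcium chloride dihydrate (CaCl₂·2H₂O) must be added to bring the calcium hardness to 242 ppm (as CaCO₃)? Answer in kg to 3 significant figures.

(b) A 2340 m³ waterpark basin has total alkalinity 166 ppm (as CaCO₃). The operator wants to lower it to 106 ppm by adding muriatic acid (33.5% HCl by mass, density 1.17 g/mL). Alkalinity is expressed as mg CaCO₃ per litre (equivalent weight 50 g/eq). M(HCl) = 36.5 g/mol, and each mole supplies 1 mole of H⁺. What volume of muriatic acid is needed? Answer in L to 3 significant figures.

(a) After draining 32% and refilling: 318 × 0.68 + 20 × 0.32 = 222.64 ppm.
(a) Deficit to target: 242 − 222.64 = 19.36 mg/L.
(a) As CaCO₃: 19.36 mg/L × 825,000 L = 15,970 g; ÷ 100.1 = 159.6 mol Ca²⁺.
(a) Mass: 159.6 × 147 = 23,460 g.

(b) Volume: 2340 m³ = 2,340,000 L.
(b) Alkalinity to neutralize: (166 − 106) = 60 mg/L as CaCO₃ × 2,340,000 L = 140,400 g as CaCO₃.
(b) Equivalents of H⁺ required: 140,400 ÷ 50 g/eq = 2808 eq = 2808 mol HCl.
(b) Mass of HCl: 2808 × 36.5 = 102,500 g.
(b) Mass of 33.5% solution: 102,500 / 0.335 = 305,900 g.
(b) Volume: 305,900 g ÷ 1.17 g/mL = 261,500 mL.

(a) 23.5 kg; (b) 261 L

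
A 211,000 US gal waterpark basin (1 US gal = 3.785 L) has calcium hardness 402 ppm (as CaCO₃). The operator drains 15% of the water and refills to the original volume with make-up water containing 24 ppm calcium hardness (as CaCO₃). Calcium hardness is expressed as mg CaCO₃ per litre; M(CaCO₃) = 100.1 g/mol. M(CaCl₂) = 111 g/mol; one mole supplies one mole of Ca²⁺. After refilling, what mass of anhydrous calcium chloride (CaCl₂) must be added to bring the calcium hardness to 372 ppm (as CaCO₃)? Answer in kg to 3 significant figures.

Volume: 211,000 US gal × 3.785 L/gal = 798,635 L.
After draining 15% and refilling: 402 × 0.85 + 24 × 0.15 = 345.3 ppm.
Deficit to target: 372 − 345.3 = 26.7 mg/L.
As CaCO₃: 26.7 mg/L × 798,635 L = 21,320 g; ÷ 100.1 = 213 mol Ca²⁺.
Mass: 213 × 111 = 23,650 g.

23.6 kg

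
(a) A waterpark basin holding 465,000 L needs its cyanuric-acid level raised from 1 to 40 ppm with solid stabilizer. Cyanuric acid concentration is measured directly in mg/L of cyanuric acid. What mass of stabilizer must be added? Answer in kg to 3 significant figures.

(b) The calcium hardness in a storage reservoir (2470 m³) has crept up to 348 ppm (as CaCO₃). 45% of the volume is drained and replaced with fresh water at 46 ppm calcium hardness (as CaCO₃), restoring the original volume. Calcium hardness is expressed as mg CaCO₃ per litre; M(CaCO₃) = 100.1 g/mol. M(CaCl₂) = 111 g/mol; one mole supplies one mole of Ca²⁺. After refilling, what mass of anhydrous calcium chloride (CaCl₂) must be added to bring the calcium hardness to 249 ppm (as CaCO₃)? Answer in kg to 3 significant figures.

(a) 18.1 kg; (b) 101 kg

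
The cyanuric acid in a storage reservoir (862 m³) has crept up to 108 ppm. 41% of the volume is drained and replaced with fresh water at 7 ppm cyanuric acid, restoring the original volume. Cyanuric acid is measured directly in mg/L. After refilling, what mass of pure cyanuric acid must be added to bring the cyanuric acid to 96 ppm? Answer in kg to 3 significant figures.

Volume: 862 m³ = 862,000 L.
After draining 41% and refilling: 108 × 0.59 + 7 × 0.41 = 66.59 ppm.
Deficit to target: 96 − 66.59 = 29.41 mg/L.
Mass: 29.41 mg/L × 862,000 L = 25,350 g cyanuric acid.

25.4 kg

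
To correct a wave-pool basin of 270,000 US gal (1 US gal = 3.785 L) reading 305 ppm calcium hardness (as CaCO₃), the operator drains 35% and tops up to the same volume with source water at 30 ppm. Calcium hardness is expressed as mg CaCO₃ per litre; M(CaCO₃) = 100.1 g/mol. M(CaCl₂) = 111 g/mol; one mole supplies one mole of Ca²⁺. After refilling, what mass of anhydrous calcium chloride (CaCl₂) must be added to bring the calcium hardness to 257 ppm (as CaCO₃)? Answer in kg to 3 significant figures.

Volume: 270,000 US gal × 3.785 L/gal = 1,021,950 L.
After draining 35% and refilling: 305 × 0.65 + 30 × 0.35 = 208.75 ppm.
Deficit to target: 257 − 208.75 = 48.25 mg/L.
As CaCO₃: 48.25 mg/L × 1,021,950 L = 49,310 g; ÷ 100.1 = 492.6 mol Ca²⁺.
Mass: 492.6 × 111 = 54,680 g.

54.7 kg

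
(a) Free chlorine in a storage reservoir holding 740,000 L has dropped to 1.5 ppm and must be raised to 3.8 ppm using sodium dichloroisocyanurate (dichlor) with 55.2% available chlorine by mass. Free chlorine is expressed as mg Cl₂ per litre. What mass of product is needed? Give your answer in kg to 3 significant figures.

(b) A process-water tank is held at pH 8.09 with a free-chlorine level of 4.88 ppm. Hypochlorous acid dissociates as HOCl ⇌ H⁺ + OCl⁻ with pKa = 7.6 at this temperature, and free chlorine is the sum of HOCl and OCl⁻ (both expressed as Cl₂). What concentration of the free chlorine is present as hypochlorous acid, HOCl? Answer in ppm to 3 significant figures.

(a) Chlorine deficit: 3.8 − 1.5 = 2.3 ppm = 2.3 mg/L as Cl₂.
(a) Cl₂ equivalent needed: 2.3 mg/L × 740,000 L = 1,702,000 mg = 1702 g.
(a) Product at 55.2% available chlorine: 1702 / 0.552 = 3083 g.

(b) [OCl⁻]/[HOCl] = 10^(pH − pKa) = 10^(8.09 − 7.6) = 10^0.49 = 3.09.
(b) Fraction as HOCl = 1 / (1 + 3.09) = 0.2445.
(b) HOCl = 0.2445 × 4.88 ppm = 1.193 ppm.

(a) 3.08 kg; (b) 1.19 ppm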